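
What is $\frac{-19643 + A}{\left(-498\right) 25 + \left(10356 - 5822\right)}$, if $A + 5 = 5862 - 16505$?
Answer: $\frac{30291}{7916} \approx 3.8266$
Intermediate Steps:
$A = -10648$ ($A = -5 + \left(5862 - 16505\right) = -5 - 10643 = -10648$)
$\frac{-19643 + A}{\left(-498\right) 25 + \left(10356 - 5822\right)} = \frac{-19643 - 10648}{\left(-498\right) 25 + \left(10356 - 5822\right)} = - \frac{30291}{-12450 + 4534} = - \frac{30291}{-7916} = \left(-30291\right) \left(- \frac{1}{7916}\right) = \frac{30291}{7916}$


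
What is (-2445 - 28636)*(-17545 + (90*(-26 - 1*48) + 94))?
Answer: 749393991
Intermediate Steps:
(-2445 - 28636)*(-17545 + (90*(-26 - 1*48) + 94)) = -31081*(-17545 + (90*(-26 - 48) + 94)) = -31081*(-17545 + (90*(-74) + 94)) = -31081*(-17545 + (-6660 + 94)) = -31081*(-17545 - 6566) = -31081*(-24111) = 749393991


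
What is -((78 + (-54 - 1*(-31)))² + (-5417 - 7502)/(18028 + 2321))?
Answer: -61542806/20349 ≈ -3024.4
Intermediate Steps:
-((78 + (-54 - 1*(-31)))² + (-5417 - 7502)/(18028 + 2321)) = -((78 + (-54 + 31))² - 12919/20349) = -((78 - 23)² - 12919*1/20349) = -(55² - 12919/20349) = -(3025 - 12919/20349) = -1*61542806/20349 = -61542806/20349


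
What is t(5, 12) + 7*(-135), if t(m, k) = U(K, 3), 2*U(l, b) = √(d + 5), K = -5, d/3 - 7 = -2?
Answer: -945 + √5 ≈ -942.76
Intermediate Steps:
d = 15 (d = 21 + 3*(-2) = 21 - 6 = 15)
U(l, b) = √5 (U(l, b) = √(15 + 5)/2 = √20/2 = (2*√5)/2 = √5)
t(m, k) = √5
t(5, 12) + 7*(-135) = √5 + 7*(-135) = √5 - 945 = -945 + √5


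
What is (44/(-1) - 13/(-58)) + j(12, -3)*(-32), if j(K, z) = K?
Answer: -24811/58 ≈ -427.78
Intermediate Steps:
(44/(-1) - 13/(-58)) + j(12, -3)*(-32) = (44/(-1) - 13/(-58)) + 12*(-32) = (44*(-1) - 13*(-1/58)) - 384 = (-44 + 13/58) - 384 = -2539/58 - 384 = -24811/58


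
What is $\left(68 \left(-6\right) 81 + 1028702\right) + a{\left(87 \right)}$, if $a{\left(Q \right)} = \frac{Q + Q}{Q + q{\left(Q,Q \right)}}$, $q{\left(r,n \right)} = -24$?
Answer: $\frac{20908792}{21} \approx 9.9566 \cdot 10^{5}$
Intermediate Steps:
$a{\left(Q \right)} = \frac{2 Q}{-24 + Q}$ ($a{\left(Q \right)} = \frac{Q + Q}{Q - 24} = \frac{2 Q}{-24 + Q}$)
$\left(68 \left(-6\right) 81 + 1028702\right) + a{\left(87 \right)} = \left(68 \left(-6\right) 81 + 1028702\right) + 2 \cdot 87 \frac{1}{-24 + 87} = \left(\left(-408\right) 81 + 1028702\right) + 2 \cdot 87 \cdot \frac{1}{63} = \left(-33048 + 1028702\right) + 2 \cdot 87 \cdot \frac{1}{63} = 995654 + \frac{58}{21} = \frac{20908792}{21}$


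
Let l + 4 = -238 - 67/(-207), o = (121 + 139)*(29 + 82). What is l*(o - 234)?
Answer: -477357634/69 ≈ -6.9182e+6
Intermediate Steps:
o = 28860 (o = 260*111 = 28860)
l = -50027/207 (l = -4 + (-238 - 67/(-207)) = -4 + (-238 - 67*(-1)/207) = -4 + (-238 - 1*(-67/207)) = -4 + (-238 + 67/207) = -4 - 49199/207 = -50027/207 ≈ -241.68)
l*(o - 234) = -50027*(28860 - 234)/207 = -50027/207*28626 = -477357634/69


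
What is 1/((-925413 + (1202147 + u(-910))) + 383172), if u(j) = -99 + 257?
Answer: 1/660064 ≈ 1.5150e-6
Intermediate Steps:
u(j) = 158
1/((-925413 + (1202147 + u(-910))) + 383172) = 1/((-925413 + (1202147 + 158)) + 383172) = 1/((-925413 + 1202305) + 383172) = 1/(276892 + 383172) = 1/660064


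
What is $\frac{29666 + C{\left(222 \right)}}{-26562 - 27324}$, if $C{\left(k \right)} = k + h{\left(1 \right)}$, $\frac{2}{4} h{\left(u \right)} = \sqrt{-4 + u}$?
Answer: $- \frac{14944}{26943} - \frac{i \sqrt{3}}{26943} \approx -0.55465 - 6.4286 \cdot 10^{-5} i$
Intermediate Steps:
$h{\left(u \right)} = 2 \sqrt{-4 + u}$
$C{\left(k \right)} = k + 2 i \sqrt{3}$ ($C{\left(k \right)} = k + 2 \sqrt{-4 + 1} = k + 2 \sqrt{-3} = k + 2 i \sqrt{3}$)
$\frac{29666 + C{\left(222 \right)}}{-26562 - 27324} = \frac{29666 + \left(222 + 2 i \sqrt{3}\right)}{-26562 - 27324} = \frac{29888 + 2 i \sqrt{3}}{-53886} = \left(29888 + 2 i \sqrt{3}\right) \left(- \frac{1}{53886}\right) = - \frac{14944}{26943} - \frac{i \sqrt{3}}{26943}$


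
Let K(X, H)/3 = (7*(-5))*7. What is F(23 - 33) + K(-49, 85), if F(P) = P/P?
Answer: -734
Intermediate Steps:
F(P) = 1
K(X, H) = -735 (K(X, H) = 3*((7*(-5))*7) = 3*(-35*7) = 3*(-245) = -735)
F(23 - 33) + K(-49, 85) = 1 - 735 = -734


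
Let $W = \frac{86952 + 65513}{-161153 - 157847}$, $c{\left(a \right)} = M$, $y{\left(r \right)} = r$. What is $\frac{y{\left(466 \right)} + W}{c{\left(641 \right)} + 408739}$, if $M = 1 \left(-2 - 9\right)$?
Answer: $\frac{29700307}{26076846400} \approx 0.001139$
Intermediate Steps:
$M = -11$ ($M = 1 \left(-11\right) = -11$)
$c{\left(a \right)} = -11$
$W = - \frac{30493}{63800}$ ($W = \frac{152465}{-319000} = 152465 \left(- \frac{1}{319000}\right) = - \frac{30493}{63800} \approx -0.47795$)
$\frac{y{\left(466 \right)} + W}{c{\left(641 \right)} + 408739} = \frac{466 - \frac{30493}{63800}}{-11 + 408739} = \frac{29700307}{63800 \cdot 408728} = \frac{29700307}{63800} \cdot \frac{1}{408728} = \frac{29700307}{26076846400}$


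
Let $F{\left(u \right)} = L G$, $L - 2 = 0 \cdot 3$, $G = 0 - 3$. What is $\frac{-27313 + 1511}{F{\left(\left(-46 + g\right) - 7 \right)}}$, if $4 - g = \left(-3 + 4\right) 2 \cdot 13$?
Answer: $\frac{12901}{3} \approx 4300.3$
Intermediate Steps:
$G = -3$
$g = -22$ ($g = 4 - \left(-3 + 4\right) 2 \cdot 13 = 4 - 1 \cdot 2 \cdot 13 = 4 - 2 \cdot 13 = 4 - 26 = -22$)
$L = 2$ ($L = 2 + 0 \cdot 3 = 2 + 0 = 2$)
$F{\left(u \right)} = -6$ ($F{\left(u \right)} = 2 \left(-3\right) = -6$)
$\frac{-27313 + 1511}{F{\left(\left(-46 + g\right) - 7 \right)}} = \frac{-27313 + 1511}{-6} = \left(-25802\right) \left(- \frac{1}{6}\right) = \frac{12901}{3}$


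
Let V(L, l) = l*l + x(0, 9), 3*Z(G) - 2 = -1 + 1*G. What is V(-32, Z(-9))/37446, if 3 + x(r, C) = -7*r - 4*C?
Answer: -287/337014 ≈ -0.00085160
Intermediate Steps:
Z(G) = ⅓ + G/3 (Z(G) = ⅔ + (-1 + 1*G)/3 = ⅔ + (-1 + G)/3 = ⅔ + (-⅓ + G/3) = ⅓ + G/3)
x(r, C) = -3 - 7*r - 4*C (x(r, C) = -3 + (-7*r - 4*C) = -3 - 7*r - 4*C)
V(L, l) = -39 + l² (V(L, l) = l*l + (-3 - 7*0 - 4*9) = l² + (-3 + 0 - 36) = l² - 39 = -39 + l²)
V(-32, Z(-9))/37446 = (-39 + (⅓ + (⅓)*(-9))²)/37446 = (-39 + (⅓ - 3)²)*(1/37446) = (-39 + (-8/3)²)*(1/37446) = (-39 + 64/9)*(1/37446) = -287/9*1/37446 = -287/337014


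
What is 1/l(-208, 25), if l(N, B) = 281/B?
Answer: 25/281 ≈ 0.088968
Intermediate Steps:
1/l(-208, 25) = 1/(281/25) = 25/281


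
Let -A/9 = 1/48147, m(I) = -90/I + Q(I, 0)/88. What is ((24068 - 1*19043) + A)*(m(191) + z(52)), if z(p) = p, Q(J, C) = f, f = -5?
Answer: 34885176573651/134875796 ≈ 2.5865e+5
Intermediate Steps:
Q(J, C) = -5
m(I) = -5/88 - 90/I (m(I) = -90/I - 5/88 = -5/88 - 90/I)
A = -3/16049 (A = -9/48147 = -9*1/48147 = -3/16049 ≈ -0.00018693)
((24068 - 1*19043) + A)*(m(191) + z(52)) = ((24068 - 1*19043) - 3/16049)*((-5/88 - 90/191) + 52) = ((24068 - 19043) - 3/16049)*((-5/88 - 90*1/191) + 52) = (5025 - 3/16049)*((-5/88 - 90/191) + 52) = 80646222*(-8875/16808 + 52)/16049 = (80646222/16049)*(865141/16808) = 34885176573651/134875796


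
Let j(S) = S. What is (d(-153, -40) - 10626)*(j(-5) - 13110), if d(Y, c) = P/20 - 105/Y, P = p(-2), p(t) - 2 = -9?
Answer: 28428538271/204 ≈ 1.3936e+8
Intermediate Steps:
p(t) = -7 (p(t) = 2 - 9 = -7)
P = -7
d(Y, c) = -7/20 - 105/Y
(d(-153, -40) - 10626)*(j(-5) - 13110) = ((-7/20 - 105/(-153)) - 10626)*(-5 - 13110) = ((-7/20 - 105*(-1/153)) - 10626)*(-13115) = ((-7/20 + 35/51) - 10626)*(-13115) = (343/1020 - 10626)*(-13115) = -10838177/1020*(-13115) = 28428538271/204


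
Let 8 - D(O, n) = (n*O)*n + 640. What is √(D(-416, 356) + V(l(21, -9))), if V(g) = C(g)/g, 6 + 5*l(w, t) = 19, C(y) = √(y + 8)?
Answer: √(8909940936 + 13*√265)/13 ≈ 7261.0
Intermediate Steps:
D(O, n) = -632 - O*n² (D(O, n) = 8 - ((n*O)*n + 640) = 8 - ((O*n)*n + 640) = 8 - (O*n² + 640) = 8 - (640 + O*n²) = 8 + (-640 - O*n²) = -632 - O*n²)
C(y) = √(8 + y)
l(w, t) = 13/5 (l(w, t) = -6/5 + (⅕)*19 = -6/5 + 19/5 = 13/5)
V(g) = √(8 + g)/g
√(D(-416, 356) + V(l(21, -9))) = √((-632 - 1*(-416)*356²) + √(8 + 13/5)/(13/5)) = √((-632 - 1*(-416)*126736) + 5*√(53/5)/13) = √((-632 + 52722176) + 5*(√265/5)/13) = √(52721544 + √265/13)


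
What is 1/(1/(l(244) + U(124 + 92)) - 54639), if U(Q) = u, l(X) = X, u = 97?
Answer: -341/18631898 ≈ -1.8302e-5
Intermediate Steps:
U(Q) = 97
1/(1/(l(244) + U(124 + 92)) - 54639) = 1/(1/(244 + 97) - 54639) = 1/(1/341 - 54639) = 1/(-18631898/341) = -341/18631898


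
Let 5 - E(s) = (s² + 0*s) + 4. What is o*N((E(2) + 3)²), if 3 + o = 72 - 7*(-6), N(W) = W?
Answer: 0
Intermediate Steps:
E(s) = 1 - s² (E(s) = 5 - ((s² + 0*s) + 4) = 5 - ((s² + 0) + 4) = 5 - (s² + 4) = 5 - (4 + s²) = 5 + (-4 - s²) = 1 - s²)
o = 111 (o = -3 + (72 - 7*(-6)) = -3 + (72 - 1*(-42)) = -3 + (72 + 42) = -3 + 114 = 111)
o*N((E(2) + 3)²) = 111*((1 - 1*2²) + 3)² = 111*((1 - 1*4) + 3)² = 111*((1 - 4) + 3)² = 111*(-3 + 3)² = 111*0² = 111*0 = 0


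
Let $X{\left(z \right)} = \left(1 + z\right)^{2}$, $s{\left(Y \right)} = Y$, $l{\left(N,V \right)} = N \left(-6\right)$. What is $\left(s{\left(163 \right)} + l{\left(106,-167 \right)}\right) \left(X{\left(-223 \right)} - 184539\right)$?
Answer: $63975615$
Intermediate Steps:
$l{\left(N,V \right)} = - 6 N$
$\left(s{\left(163 \right)} + l{\left(106,-167 \right)}\right) \left(X{\left(-223 \right)} - 184539\right) = \left(163 - 636\right) \left(\left(1 - 223\right)^{2} - 184539\right) = \left(163 - 636\right) \left(\left(-222\right)^{2} - 184539\right) = - 473 \left(49284 - 184539\right) = \left(-473\right) \left(-135255\right) = 63975615$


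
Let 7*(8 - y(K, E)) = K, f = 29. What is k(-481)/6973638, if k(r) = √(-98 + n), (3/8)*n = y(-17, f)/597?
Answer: I*√1710662506/29142833202 ≈ 1.4192e-6*I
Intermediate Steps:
y(K, E) = 8 - K/7
n = 584/12537 (n = 8*((8 - ⅐*(-17))/597)/3 = 8*((8 + 17/7)*(1/597))/3 = 8*((73/7)*(1/597))/3 = (8/3)*(73/4179) = 584/12537 ≈ 0.046582)
k(r) = I*√1710662506/4179 (k(r) = √(-98 + 584/12537) = √(-1228042/12537) = I*√1710662506/4179)
k(-481)/6973638 = (I*√1710662506/4179)/6973638 = (I*√1710662506/4179)*(1/6973638) = I*√1710662506/29142833202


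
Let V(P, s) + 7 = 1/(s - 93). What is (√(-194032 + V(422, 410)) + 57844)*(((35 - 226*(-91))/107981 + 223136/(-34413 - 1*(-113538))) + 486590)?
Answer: 240483482400562116604/8543996625 + 4157449042261291*I*√19498784754/2708446930125 ≈ 2.8146e+10 + 2.1434e+8*I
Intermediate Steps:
V(P, s) = -7 + 1/(-93 + s) (V(P, s) = -7 + 1/(s - 93) = -7 + 1/(-93 + s))
(√(-194032 + V(422, 410)) + 57844)*(((35 - 226*(-91))/107981 + 223136/(-34413 - 1*(-113538))) + 486590) = (√(-194032 + (652 - 7*410)/(-93 + 410)) + 57844)*(((35 - 226*(-91))/107981 + 223136/(-34413 - 1*(-113538))) + 486590) = (√(-194032 + (652 - 2870)/317) + 57844)*(((35 + 20566)*(1/107981) + 223136/(-34413 + 113538)) + 486590) = (√(-194032 + (1/317)*(-2218)) + 57844)*((20601*(1/107981) + 223136/79125) + 486590) = (√(-194032 - 2218/317) + 57844)*((20601/107981 + 223136*(1/79125)) + 486590) = (√(-61510362/317) + 57844)*((20601/107981 + 223136/79125) + 486590) = (I*√19498784754/317 + 57844)*(25724502541/8543996625 + 486590) = (57844 + I*√19498784754/317)*(4157449042261291/8543996625) = 240483482400562116604/8543996625 + 4157449042261291*I*√19498784754/2708446930125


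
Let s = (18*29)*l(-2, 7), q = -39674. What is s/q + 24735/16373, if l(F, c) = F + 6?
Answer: 473574783/324791201 ≈ 1.4581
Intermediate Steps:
l(F, c) = 6 + F
s = 2088 (s = (18*29)*(6 - 2) = 522*4 = 2088)
s/q + 24735/16373 = 2088/(-39674) + 24735/16373 = 2088*(-1/39674) + 24735*(1/16373) = -1044/19837 + 24735/16373 = 473574783/324791201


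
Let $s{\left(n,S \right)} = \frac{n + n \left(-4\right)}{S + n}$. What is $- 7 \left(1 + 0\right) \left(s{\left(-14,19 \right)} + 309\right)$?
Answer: $- \frac{11109}{5} \approx -2221.8$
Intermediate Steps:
$s{\left(n,S \right)} = - \frac{3 n}{S + n}$ ($s{\left(n,S \right)} = \frac{n - 4 n}{S + n} = \frac{\left(-3\right) n}{S + n} = - \frac{3 n}{S + n}$)
$- 7 \left(1 + 0\right) \left(s{\left(-14,19 \right)} + 309\right) = - 7 \left(1 + 0\right) \left(\left(-3\right) \left(-14\right) \frac{1}{19 - 14} + 309\right) = \left(-7\right) 1 \left(\left(-3\right) \left(-14\right) \frac{1}{5} + 309\right) = - 7 \left(\left(-3\right) \left(-14\right) \frac{1}{5} + 309\right) = - 7 \left(\frac{42}{5} + 309\right) = \left(-7\right) \frac{1587}{5} = - \frac{11109}{5}$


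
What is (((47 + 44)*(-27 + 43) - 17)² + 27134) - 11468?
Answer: 2086387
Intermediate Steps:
(((47 + 44)*(-27 + 43) - 17)² + 27134) - 11468 = ((91*16 - 17)² + 27134) - 11468 = ((1456 - 17)² + 27134) - 11468 = (1439² + 27134) - 11468 = (2070721 + 27134) - 11468 = 2097855 - 11468 = 2086387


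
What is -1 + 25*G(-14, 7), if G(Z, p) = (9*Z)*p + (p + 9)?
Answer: -21651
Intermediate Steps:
G(Z, p) = 9 + p + 9*Z*p (G(Z, p) = 9*Z*p + (9 + p) = 9 + p + 9*Z*p)
-1 + 25*G(-14, 7) = -1 + 25*(9 + 7 + 9*(-14)*7) = -1 + 25*(9 + 7 - 882) = -1 + 25*(-866) = -1 - 21650 = -21651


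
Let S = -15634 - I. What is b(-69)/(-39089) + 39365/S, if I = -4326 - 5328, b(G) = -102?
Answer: -307625705/46750444 ≈ -6.5802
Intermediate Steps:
I = -9654
S = -5980 (S = -15634 - 1*(-9654) = -15634 + 9654 = -5980)
b(-69)/(-39089) + 39365/S = -102/(-39089) + 39365/(-5980) = -102*(-1/39089) + 39365*(-1/5980) = 102/39089 - 7873/1196 = -307625705/46750444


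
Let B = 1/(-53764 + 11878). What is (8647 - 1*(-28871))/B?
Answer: -1571478948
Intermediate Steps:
B = -1/41886 (B = 1/(-41886) = -1/41886 ≈ -2.3874e-5)
(8647 - 1*(-28871))/B = (8647 - 1*(-28871))/(-1/41886) = (8647 + 28871)*(-41886) = 37518*(-41886) = -1571478948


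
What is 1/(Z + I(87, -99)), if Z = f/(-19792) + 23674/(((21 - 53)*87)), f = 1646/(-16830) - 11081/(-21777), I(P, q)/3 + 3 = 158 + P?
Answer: 294626383920/211393366059407 ≈ 0.0013937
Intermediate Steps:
I(P, q) = 465 + 3*P (I(P, q) = -9 + 3*(158 + P) = -9 + (474 + 3*P) = 465 + 3*P)
f = 210992/513315 (f = 1646*(-1/16830) - 11081*(-1/21777) = -823/8415 + 1583/3111 = 210992/513315 ≈ 0.41104)
Z = -2505388666513/294626383920 (Z = (210992/513315)/(-19792) + 23674/(((21 - 53)*87)) = (210992/513315)*(-1/19792) + 23674/((-32*87)) = -13187/634970655 + 23674/(-2784) = -13187/634970655 + 23674*(-1/2784) = -13187/634970655 - 11837/1392 = -2505388666513/294626383920 ≈ -8.5036)
1/(Z + I(87, -99)) = 1/(-2505388666513/294626383920 + (465 + 3*87)) = 1/(-2505388666513/294626383920 + (465 + 261)) = 1/(-2505388666513/294626383920 + 726) = 1/(211393366059407/294626383920) = 294626383920/211393366059407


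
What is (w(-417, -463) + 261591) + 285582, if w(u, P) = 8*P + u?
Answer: 543052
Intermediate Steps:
w(u, P) = u + 8*P
(w(-417, -463) + 261591) + 285582 = ((-417 + 8*(-463)) + 261591) + 285582 = ((-417 - 3704) + 261591) + 285582 = (-4121 + 261591) + 285582 = 257470 + 285582 = 543052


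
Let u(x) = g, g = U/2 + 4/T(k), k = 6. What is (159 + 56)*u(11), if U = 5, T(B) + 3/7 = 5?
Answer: 5805/8 ≈ 725.63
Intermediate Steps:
T(B) = 32/7 (T(B) = -3/7 + 5 = 32/7)
g = 27/8 (g = 5/2 + 4/(32/7) = 5*(½) + 4*(7/32) = 5/2 + 7/8 = 27/8 ≈ 3.3750)
u(x) = 27/8
(159 + 56)*u(11) = (159 + 56)*(27/8) = 215*(27/8) = 5805/8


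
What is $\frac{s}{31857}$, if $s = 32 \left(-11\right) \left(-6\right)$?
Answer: $\frac{704}{10619} \approx 0.066296$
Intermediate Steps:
$s = 2112$ ($s = \left(-352\right) \left(-6\right) = 2112$)
$\frac{s}{31857} = \frac{2112}{31857} = 2112 \cdot \frac{1}{31857} = \frac{704}{10619}$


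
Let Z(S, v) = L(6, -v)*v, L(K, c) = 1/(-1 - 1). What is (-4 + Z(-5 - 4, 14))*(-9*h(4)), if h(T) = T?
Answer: 396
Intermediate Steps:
L(K, c) = -½ (L(K, c) = 1/(-2) = -½)
Z(S, v) = -v/2
(-4 + Z(-5 - 4, 14))*(-9*h(4)) = (-4 - ½*14)*(-9*4) = (-4 - 7)*(-36) = -11*(-36) = 396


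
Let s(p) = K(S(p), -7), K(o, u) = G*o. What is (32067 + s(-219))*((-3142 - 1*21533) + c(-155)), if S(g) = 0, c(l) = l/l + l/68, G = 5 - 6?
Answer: -53808009129/68 ≈ -7.9129e+8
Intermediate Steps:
G = -1
c(l) = 1 + l/68 (c(l) = 1 + l*(1/68) = 1 + l/68)
K(o, u) = -o
s(p) = 0 (s(p) = -1*0 = 0)
(32067 + s(-219))*((-3142 - 1*21533) + c(-155)) = (32067 + 0)*((-3142 - 1*21533) + (1 + (1/68)*(-155))) = 32067*((-3142 - 21533) + (1 - 155/68)) = 32067*(-24675 - 87/68) = 32067*(-1677987/68) = -53808009129/68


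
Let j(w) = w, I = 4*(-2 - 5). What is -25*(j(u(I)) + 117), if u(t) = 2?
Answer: -2975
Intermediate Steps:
I = -28 (I = 4*(-7) = -28)
-25*(j(u(I)) + 117) = -25*(2 + 117) = -25*119 = -2975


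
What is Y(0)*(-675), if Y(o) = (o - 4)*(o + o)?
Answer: 0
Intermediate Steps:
Y(o) = 2*o*(-4 + o) (Y(o) = (-4 + o)*(2*o) = 2*o*(-4 + o))
Y(0)*(-675) = (2*0*(-4 + 0))*(-675) = (2*0*(-4))*(-675) = 0*(-675) = 0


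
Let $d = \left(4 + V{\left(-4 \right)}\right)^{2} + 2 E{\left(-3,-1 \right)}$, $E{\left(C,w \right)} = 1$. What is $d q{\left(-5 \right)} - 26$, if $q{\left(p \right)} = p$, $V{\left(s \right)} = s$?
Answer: $-36$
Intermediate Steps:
$d = 2$ ($d = \left(4 - 4\right)^{2} + 2 \cdot 1 = 0^{2} + 2 = 0 + 2 = 2$)
$d q{\left(-5 \right)} - 26 = 2 \left(-5\right) - 26 = -10 - 26 = -36$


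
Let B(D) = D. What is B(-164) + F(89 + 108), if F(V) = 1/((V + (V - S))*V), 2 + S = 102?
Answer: -9498551/57918 ≈ -164.00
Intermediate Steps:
S = 100 (S = -2 + 102 = 100)
F(V) = 1/(V*(-100 + 2*V)) (F(V) = 1/((V + (V - 1*100))*V) = 1/((V + (V - 100))*V) = 1/((V + (-100 + V))*V) = 1/((-100 + 2*V)*V) = 1/(V*(-100 + 2*V)))
B(-164) + F(89 + 108) = -164 + 1/(2*(89 + 108)*(-50 + (89 + 108))) = -164 + (1/2)/(197*(-50 + 197)) = -164 + (1/2)*(1/197)/147 = -164 + (1/2)*(1/197)*(1/147) = -164 + 1/57918 = -9498551/57918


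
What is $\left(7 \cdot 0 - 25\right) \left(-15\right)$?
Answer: $375$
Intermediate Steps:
$\left(7 \cdot 0 - 25\right) \left(-15\right) = \left(0 - 25\right) \left(-15\right) = \left(-25\right) \left(-15\right) = 375$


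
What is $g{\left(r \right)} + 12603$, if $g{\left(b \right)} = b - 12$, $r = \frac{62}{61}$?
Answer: $\frac{768113}{61} \approx 12592.0$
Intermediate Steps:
$r = \frac{62}{61}$ ($r = 62 \cdot \frac{1}{61} = \frac{62}{61} \approx 1.0164$)
$g{\left(b \right)} = -12 + b$
$g{\left(r \right)} + 12603 = \left(-12 + \frac{62}{61}\right) + 12603 = - \frac{670}{61} + 12603 = \frac{768113}{61}$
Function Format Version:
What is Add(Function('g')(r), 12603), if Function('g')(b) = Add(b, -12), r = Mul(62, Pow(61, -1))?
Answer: Rational(768113, 61) ≈ 12592.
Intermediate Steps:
r = Rational(62, 61) (r = Mul(62, Rational(1, 61)) = Rational(62, 61) ≈ 1.0164)
Function('g')(b) = Add(-12, b)
Add(Function('g')(r), 12603) = Add(Add(-12, Rational(62, 61)), 12603) = Add(Rational(-670, 61), 12603) = Rational(768113, 61)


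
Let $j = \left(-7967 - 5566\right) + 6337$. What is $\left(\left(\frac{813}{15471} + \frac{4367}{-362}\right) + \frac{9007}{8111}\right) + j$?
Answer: $- \frac{109126099032053}{15141890574} \approx -7206.9$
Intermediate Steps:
$j = -7196$ ($j = -13533 + 6337 = -7196$)
$\left(\left(\frac{813}{15471} + \frac{4367}{-362}\right) + \frac{9007}{8111}\right) + j = \left(\left(\frac{813}{15471} + \frac{4367}{-362}\right) + \frac{9007}{8111}\right) - 7196 = \left(\left(813 \cdot \frac{1}{15471} + 4367 \left(- \frac{1}{362}\right)\right) + 9007 \cdot \frac{1}{8111}\right) - 7196 = \left(\left(\frac{271}{5157} - \frac{4367}{362}\right) + \frac{9007}{8111}\right) - 7196 = \left(- \frac{22422517}{1866834} + \frac{9007}{8111}\right) - 7196 = - \frac{165054461549}{15141890574} - 7196 = - \frac{109126099032053}{15141890574}$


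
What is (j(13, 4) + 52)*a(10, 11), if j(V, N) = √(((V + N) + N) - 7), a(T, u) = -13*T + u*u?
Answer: -468 - 9*√14 ≈ -501.67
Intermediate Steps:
a(T, u) = u² - 13*T (a(T, u) = -13*T + u² = u² - 13*T)
j(V, N) = √(-7 + V + 2*N) (j(V, N) = √(((N + V) + N) - 7) = √((V + 2*N) - 7) = √(-7 + V + 2*N))
(j(13, 4) + 52)*a(10, 11) = (√(-7 + 13 + 2*4) + 52)*(11² - 13*10) = (√(-7 + 13 + 8) + 52)*(121 - 130) = (√14 + 52)*(-9) = (52 + √14)*(-9) = -468 - 9*√14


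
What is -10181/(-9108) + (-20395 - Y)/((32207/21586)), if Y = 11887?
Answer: -147592651343/6821892 ≈ -21635.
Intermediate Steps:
-10181/(-9108) + (-20395 - Y)/((32207/21586)) = -10181/(-9108) + (-20395 - 1*11887)/((32207/21586)) = -10181*(-1/9108) + (-20395 - 11887)/((32207*(1/21586))) = 10181/9108 - 32282/749/502 = 10181/9108 - 32282*502/749 = 10181/9108 - 16205564/749 = -147592651343/6821892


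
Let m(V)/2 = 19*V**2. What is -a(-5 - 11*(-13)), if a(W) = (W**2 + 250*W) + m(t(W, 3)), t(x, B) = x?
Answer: -777216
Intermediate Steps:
m(V) = 38*V**2 (m(V) = 2*(19*V**2) = 38*V**2)
a(W) = 39*W**2 + 250*W (a(W) = (W**2 + 250*W) + 38*W**2 = 39*W**2 + 250*W)
-a(-5 - 11*(-13)) = -(-5 - 11*(-13))*(250 + 39*(-5 - 11*(-13))) = -(-5 + 143)*(250 + 39*(-5 + 143)) = -138*(250 + 39*138) = -138*(250 + 5382) = -138*5632 = -1*777216 = -777216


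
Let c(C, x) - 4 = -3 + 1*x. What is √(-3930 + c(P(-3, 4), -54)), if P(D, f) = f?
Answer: I*√3983 ≈ 63.111*I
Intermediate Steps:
c(C, x) = 1 + x (c(C, x) = 4 + (-3 + 1*x) = 4 + (-3 + x) = 1 + x)
√(-3930 + c(P(-3, 4), -54)) = √(-3930 + (1 - 54)) = √(-3930 - 53) = √(-3983) = I*√3983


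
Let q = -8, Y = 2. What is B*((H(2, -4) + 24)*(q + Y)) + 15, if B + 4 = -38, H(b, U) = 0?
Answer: 6063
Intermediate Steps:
B = -42 (B = -4 - 38 = -42)
B*((H(2, -4) + 24)*(q + Y)) + 15 = -42*(0 + 24)*(-8 + 2) + 15 = -1008*(-6) + 15 = -42*(-144) + 15 = 6048 + 15 = 6063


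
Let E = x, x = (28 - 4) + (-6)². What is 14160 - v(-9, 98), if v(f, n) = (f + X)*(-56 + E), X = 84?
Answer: 13860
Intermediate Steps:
x = 60 (x = 24 + 36 = 60)
E = 60
v(f, n) = 336 + 4*f (v(f, n) = (f + 84)*(-56 + 60) = (84 + f)*4 = 336 + 4*f)
14160 - v(-9, 98) = 14160 - (336 + 4*(-9)) = 14160 - (336 - 36) = 14160 - 1*300 = 14160 - 300 = 13860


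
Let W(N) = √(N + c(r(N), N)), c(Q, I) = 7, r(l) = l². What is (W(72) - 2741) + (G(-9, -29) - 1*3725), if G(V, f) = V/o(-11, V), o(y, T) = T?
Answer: -6465 + √79 ≈ -6456.1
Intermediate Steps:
G(V, f) = 1 (G(V, f) = V/V = 1)
W(N) = √(7 + N) (W(N) = √(N + 7) = √(7 + N))
(W(72) - 2741) + (G(-9, -29) - 1*3725) = (√(7 + 72) - 2741) + (1 - 1*3725) = (√79 - 2741) + (1 - 3725) = (-2741 + √79) - 3724 = -6465 + √79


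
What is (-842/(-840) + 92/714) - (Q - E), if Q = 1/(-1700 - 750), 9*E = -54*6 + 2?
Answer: -25974209/749700 ≈ -34.646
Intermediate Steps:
E = -322/9 (E = (-54*6 + 2)/9 = (-9*36 + 2)/9 = (-324 + 2)/9 = (⅑)*(-322) = -322/9 ≈ -35.778)
Q = -1/2450 (Q = 1/(-2450) = -1/2450 ≈ -0.00040816)
(-842/(-840) + 92/714) - (Q - E) = (-842/(-840) + 92/714) - (-1/2450 - 1*(-322/9)) = (-842*(-1/840) + 92*(1/714)) - (-1/2450 + 322/9) = (421/420 + 46/357) - 1*788891/22050 = 8077/7140 - 788891/22050 = -25974209/749700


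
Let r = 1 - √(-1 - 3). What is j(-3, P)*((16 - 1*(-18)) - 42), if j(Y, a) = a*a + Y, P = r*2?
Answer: 120 + 128*I ≈ 120.0 + 128.0*I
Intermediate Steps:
r = 1 - 2*I (r = 1 - √(-4) = 1 - 2*I ≈ 1.0 - 2.0*I)
P = 2 - 4*I (P = (1 - 2*I)*2 = 2 - 4*I ≈ 2.0 - 4.0*I)
j(Y, a) = Y + a² (j(Y, a) = a² + Y = Y + a²)
j(-3, P)*((16 - 1*(-18)) - 42) = (-3 + (2 - 4*I)²)*((16 - 1*(-18)) - 42) = (-3 + (2 - 4*I)²)*((16 + 18) - 42) = (-3 + (2 - 4*I)²)*(34 - 42) = (-3 + (2 - 4*I)²)*(-8) = 24 - 8*(2 - 4*I)²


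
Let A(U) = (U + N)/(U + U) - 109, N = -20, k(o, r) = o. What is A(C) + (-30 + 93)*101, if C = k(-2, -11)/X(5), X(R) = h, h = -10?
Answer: 12409/2 ≈ 6204.5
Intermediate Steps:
X(R) = -10
C = ⅕ (C = -2/(-10) = -2*(-⅒) = ⅕ ≈ 0.20000)
A(U) = -109 + (-20 + U)/(2*U) (A(U) = (U - 20)/(U + U) - 109 = (-20 + U)/((2*U)) - 109 = (-20 + U)*(1/(2*U)) - 109 = (-20 + U)/(2*U) - 109 = -109 + (-20 + U)/(2*U))
A(C) + (-30 + 93)*101 = (-217/2 - 10/⅕) + (-30 + 93)*101 = (-217/2 - 10*5) + 63*101 = (-217/2 - 50) + 6363 = -317/2 + 6363 = 12409/2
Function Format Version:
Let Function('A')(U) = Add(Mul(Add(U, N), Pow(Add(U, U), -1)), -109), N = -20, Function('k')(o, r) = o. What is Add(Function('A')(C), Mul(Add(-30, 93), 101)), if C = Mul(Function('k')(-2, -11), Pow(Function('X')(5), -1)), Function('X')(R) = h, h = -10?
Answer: Rational(12409, 2) ≈ 6204.5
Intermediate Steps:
Function('X')(R) = -10
C = Rational(1, 5) (C = Mul(-2, Pow(-10, -1)) = Mul(-2, Rational(-1, 10)) = Rational(1, 5) ≈ 0.20000)
Function('A')(U) = Add(-109, Mul(Rational(1, 2), Pow(U, -1), Add(-20, U))) (Function('A')(U) = Add(Mul(Add(U, -20), Pow(Add(U, U), -1)), -109) = Add(Mul(Add(-20, U), Pow(Mul(2, U), -1)), -109) = Add(Mul(Add(-20, U), Mul(Rational(1, 2), Pow(U, -1))), -109) = Add(Mul(Rational(1, 2), Pow(U, -1), Add(-20, U)), -109) = Add(-109, Mul(Rational(1, 2), Pow(U, -1), Add(-20, U))))
Add(Function('A')(C), Mul(Add(-30, 93), 101)) = Add(Add(Rational(-217, 2), Mul(-10, Pow(Rational(1, 5), -1))), Mul(Add(-30, 93), 101)) = Add(Add(Rational(-217, 2), Mul(-10, 5)), Mul(63, 101)) = Add(Add(Rational(-217, 2), -50), 6363) = Add(Rational(-317, 2), 6363) = Rational(12409, 2)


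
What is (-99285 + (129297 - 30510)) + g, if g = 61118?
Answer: 60620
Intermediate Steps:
(-99285 + (129297 - 30510)) + g = (-99285 + (129297 - 30510)) + 61118 = (-99285 + 98787) + 61118 = -498 + 61118 = 60620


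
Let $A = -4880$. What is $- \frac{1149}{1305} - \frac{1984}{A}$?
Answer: $- \frac{2515}{5307} \approx -0.4739$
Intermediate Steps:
$- \frac{1149}{1305} - \frac{1984}{A} = - \frac{1149}{1305} - \frac{1984}{-4880} = \left(-1149\right) \frac{1}{1305} - - \frac{124}{305} = - \frac{383}{435} + \frac{124}{305} = - \frac{2515}{5307}$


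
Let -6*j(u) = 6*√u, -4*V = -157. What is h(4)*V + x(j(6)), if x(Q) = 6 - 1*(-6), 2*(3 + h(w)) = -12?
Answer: -1365/4 ≈ -341.25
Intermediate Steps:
V = 157/4 (V = -¼*(-157) = 157/4 ≈ 39.250)
h(w) = -9 (h(w) = -3 + (½)*(-12) = -3 - 6 = -9)
j(u) = -√u
x(Q) = 12 (x(Q) = 6 + 6 = 12)
h(4)*V + x(j(6)) = -9*157/4 + 12 = -1413/4 + 12 = -1365/4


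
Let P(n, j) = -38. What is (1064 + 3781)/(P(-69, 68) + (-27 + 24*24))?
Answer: 4845/511 ≈ 9.4814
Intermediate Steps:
(1064 + 3781)/(P(-69, 68) + (-27 + 24*24)) = (1064 + 3781)/(-38 + (-27 + 24*24)) = 4845/(-38 + (-27 + 576)) = 4845/(-38 + 549) = 4845/511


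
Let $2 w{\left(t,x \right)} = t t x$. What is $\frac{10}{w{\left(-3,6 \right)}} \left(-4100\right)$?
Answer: $- \frac{41000}{27} \approx -1518.5$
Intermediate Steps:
$w{\left(t,x \right)} = \frac{x t^{2}}{2}$ ($w{\left(t,x \right)} = \frac{t t x}{2} = \frac{t^{2} x}{2} = \frac{x t^{2}}{2}$)
$\frac{10}{w{\left(-3,6 \right)}} \left(-4100\right) = \frac{10}{\frac{1}{2} \cdot 6 \left(-3\right)^{2}} \left(-4100\right) = \frac{10}{\frac{1}{2} \cdot 6 \cdot 9} \left(-4100\right) = \frac{10}{27} \left(-4100\right) = - \frac{41000}{27}$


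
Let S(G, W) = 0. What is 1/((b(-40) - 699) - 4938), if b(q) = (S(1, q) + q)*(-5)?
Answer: -1/5437 ≈ -0.00018393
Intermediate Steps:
b(q) = -5*q (b(q) = (0 + q)*(-5) = q*(-5) = -5*q)
1/((b(-40) - 699) - 4938) = 1/((-5*(-40) - 699) - 4938) = 1/((200 - 699) - 4938) = 1/(-499 - 4938) = 1/(-5437) = -1/5437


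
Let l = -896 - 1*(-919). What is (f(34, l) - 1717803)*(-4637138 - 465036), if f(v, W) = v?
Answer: 8764356329806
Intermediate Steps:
l = 23 (l = -896 + 919 = 23)
(f(34, l) - 1717803)*(-4637138 - 465036) = (34 - 1717803)*(-4637138 - 465036) = -1717769*(-5102174) = 8764356329806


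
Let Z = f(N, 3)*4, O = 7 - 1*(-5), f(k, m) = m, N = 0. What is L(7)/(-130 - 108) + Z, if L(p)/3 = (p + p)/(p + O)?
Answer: 3873/323 ≈ 11.991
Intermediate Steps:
O = 12 (O = 7 + 5 = 12)
L(p) = 6*p/(12 + p) (L(p) = 3*((p + p)/(p + 12)) = 3*((2*p)/(12 + p)) = 3*(2*p/(12 + p)) = 6*p/(12 + p))
Z = 12 (Z = 3*4 = 12)
L(7)/(-130 - 108) + Z = (6*7/(12 + 7))/(-130 - 108) + 12 = (6*7/19)/(-238) + 12 = -3*7/(119*19) + 12 = -1/238*42/19 + 12 = -3/323 + 12 = 3873/323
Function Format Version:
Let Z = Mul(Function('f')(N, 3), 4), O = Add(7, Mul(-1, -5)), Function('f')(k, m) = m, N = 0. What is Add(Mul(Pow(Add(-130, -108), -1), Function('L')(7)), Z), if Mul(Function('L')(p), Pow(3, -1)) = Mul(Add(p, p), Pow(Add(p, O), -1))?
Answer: Rational(3873, 323) ≈ 11.991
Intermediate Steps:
O = 12 (O = Add(7, 5) = 12)
Function('L')(p) = Mul(6, p, Pow(Add(12, p), -1)) (Function('L')(p) = Mul(3, Mul(Add(p, p), Pow(Add(p, 12), -1))) = Mul(3, Mul(Mul(2, p), Pow(Add(12, p), -1))) = Mul(3, Mul(2, p, Pow(Add(12, p), -1))) = Mul(6, p, Pow(Add(12, p), -1)))
Z = 12 (Z = Mul(3, 4) = 12)
Add(Mul(Pow(Add(-130, -108), -1), Function('L')(7)), Z) = Add(Mul(Pow(Add(-130, -108), -1), Mul(6, 7, Pow(Add(12, 7), -1))), 12) = Add(Mul(Pow(-238, -1), Mul(6, 7, Pow(19, -1))), 12) = Add(Mul(Rational(-1, 238), Mul(6, 7, Rational(1, 19))), 12) = Add(Mul(Rational(-1, 238), Rational(42, 19)), 12) = Add(Rational(-3, 323), 12) = Rational(3873, 323)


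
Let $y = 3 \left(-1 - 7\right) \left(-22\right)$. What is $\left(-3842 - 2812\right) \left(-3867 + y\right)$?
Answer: $22217706$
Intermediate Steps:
$y = 528$ ($y = 3 \left(-8\right) \left(-22\right) = \left(-24\right) \left(-22\right) = 528$)
$\left(-3842 - 2812\right) \left(-3867 + y\right) = \left(-3842 - 2812\right) \left(-3867 + 528\right) = \left(-3842 - 2812\right) \left(-3339\right) = \left(-6654\right) \left(-3339\right) = 22217706$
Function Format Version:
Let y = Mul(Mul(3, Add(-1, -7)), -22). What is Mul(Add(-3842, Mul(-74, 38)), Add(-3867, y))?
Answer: 22217706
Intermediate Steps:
y = 528 (y = Mul(Mul(3, -8), -22) = Mul(-24, -22) = 528)
Mul(Add(-3842, Mul(-74, 38)), Add(-3867, y)) = Mul(Add(-3842, Mul(-74, 38)), Add(-3867, 528)) = Mul(Add(-3842, -2812), -3339) = Mul(-6654, -3339) = 22217706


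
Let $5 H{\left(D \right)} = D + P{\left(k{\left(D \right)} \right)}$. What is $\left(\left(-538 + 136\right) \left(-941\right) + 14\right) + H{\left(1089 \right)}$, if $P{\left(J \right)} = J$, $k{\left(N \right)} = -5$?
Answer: $\frac{1892564}{5} \approx 3.7851 \cdot 10^{5}$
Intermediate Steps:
$H{\left(D \right)} = -1 + \frac{D}{5}$ ($H{\left(D \right)} = \frac{D - 5}{5} = \frac{-5 + D}{5} = -1 + \frac{D}{5}$)
$\left(\left(-538 + 136\right) \left(-941\right) + 14\right) + H{\left(1089 \right)} = \left(\left(-538 + 136\right) \left(-941\right) + 14\right) + \left(-1 + \frac{1}{5} \cdot 1089\right) = \left(\left(-402\right) \left(-941\right) + 14\right) + \left(-1 + \frac{1089}{5}\right) = \left(378282 + 14\right) + \frac{1084}{5} = 378296 + \frac{1084}{5} = \frac{1892564}{5}$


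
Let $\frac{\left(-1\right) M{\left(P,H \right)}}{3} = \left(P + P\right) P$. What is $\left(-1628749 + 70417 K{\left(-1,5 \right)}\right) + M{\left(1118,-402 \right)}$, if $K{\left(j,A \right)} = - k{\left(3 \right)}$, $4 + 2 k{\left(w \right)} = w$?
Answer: $- \frac{18186169}{2} \approx -9.0931 \cdot 10^{6}$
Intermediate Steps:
$k{\left(w \right)} = -2 + \frac{w}{2}$
$M{\left(P,H \right)} = - 6 P^{2}$ ($M{\left(P,H \right)} = - 3 \left(P + P\right) P = - 3 \cdot 2 P P = - 3 \cdot 2 P^{2} = - 6 P^{2}$)
$K{\left(j,A \right)} = \frac{1}{2}$ ($K{\left(j,A \right)} = - (-2 + \frac{1}{2} \cdot 3) = - (-2 + \frac{3}{2}) = \left(-1\right) \left(- \frac{1}{2}\right) = \frac{1}{2}$)
$\left(-1628749 + 70417 K{\left(-1,5 \right)}\right) + M{\left(1118,-402 \right)} = \left(-1628749 + 70417 \cdot \frac{1}{2}\right) - 6 \cdot 1118^{2} = \left(-1628749 + \frac{70417}{2}\right) - 7499544 = - \frac{3187081}{2} - 7499544 = - \frac{18186169}{2}$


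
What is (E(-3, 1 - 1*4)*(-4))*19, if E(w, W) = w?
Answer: 228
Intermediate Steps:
(E(-3, 1 - 1*4)*(-4))*19 = -3*(-4)*19 = 12*19 = 228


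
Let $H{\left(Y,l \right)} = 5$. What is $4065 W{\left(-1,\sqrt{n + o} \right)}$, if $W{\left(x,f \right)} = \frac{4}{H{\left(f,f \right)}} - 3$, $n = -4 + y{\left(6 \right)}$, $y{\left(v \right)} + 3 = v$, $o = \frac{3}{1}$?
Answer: $-8943$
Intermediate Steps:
$o = 3$ ($o = 3 \cdot 1 = 3$)
$y{\left(v \right)} = -3 + v$
$n = -1$ ($n = -4 + \left(-3 + 6\right) = -4 + 3 = -1$)
$W{\left(x,f \right)} = - \frac{11}{5}$ ($W{\left(x,f \right)} = \frac{4}{5} - 3 = - \frac{11}{5}$)
$4065 W{\left(-1,\sqrt{n + o} \right)} = 4065 \left(- \frac{11}{5}\right) = -8943$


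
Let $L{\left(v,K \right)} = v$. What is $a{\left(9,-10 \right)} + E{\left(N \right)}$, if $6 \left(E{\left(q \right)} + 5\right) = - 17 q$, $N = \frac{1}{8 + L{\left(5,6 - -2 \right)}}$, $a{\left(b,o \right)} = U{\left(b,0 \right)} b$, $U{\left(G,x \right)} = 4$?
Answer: $\frac{2401}{78} \approx 30.782$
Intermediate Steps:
$a{\left(b,o \right)} = 4 b$
$N = \frac{1}{13}$ ($N = \frac{1}{8 + 5} = \frac{1}{13} \approx 0.076923$)
$E{\left(q \right)} = -5 - \frac{17 q}{6}$ ($E{\left(q \right)} = -5 + \frac{\left(-17\right) q}{6} = -5 - \frac{17 q}{6}$)
$a{\left(9,-10 \right)} + E{\left(N \right)} = 4 \cdot 9 - \frac{407}{78} = 36 - \frac{407}{78} = \frac{2401}{78}$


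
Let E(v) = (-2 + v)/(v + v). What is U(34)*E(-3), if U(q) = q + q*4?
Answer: 425/3 ≈ 141.67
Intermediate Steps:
U(q) = 5*q (U(q) = q + 4*q = 5*q)
E(v) = (-2 + v)/(2*v) (E(v) = (-2 + v)/((2*v)) = (-2 + v)*(1/(2*v)) = (-2 + v)/(2*v))
U(34)*E(-3) = (5*34)*((½)*(-2 - 3)/(-3)) = 170*((½)*(-⅓)*(-5)) = 170*(⅚) = 425/3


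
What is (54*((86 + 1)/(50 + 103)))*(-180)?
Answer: -93960/17 ≈ -5527.1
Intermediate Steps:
(54*((86 + 1)/(50 + 103)))*(-180) = (54*(87/153))*(-180) = (54*(87*(1/153)))*(-180) = (54*(29/51))*(-180) = (522/17)*(-180) = -93960/17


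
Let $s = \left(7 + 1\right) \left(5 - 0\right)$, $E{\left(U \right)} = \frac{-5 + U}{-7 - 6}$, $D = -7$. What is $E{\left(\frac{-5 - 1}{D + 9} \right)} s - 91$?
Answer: $- \frac{863}{13} \approx -66.385$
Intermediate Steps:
$E{\left(U \right)} = \frac{5}{13} - \frac{U}{13}$ ($E{\left(U \right)} = \frac{-5 + U}{-13} = \left(-5 + U\right) \left(- \frac{1}{13}\right) = \frac{5}{13} - \frac{U}{13}$)
$s = 40$ ($s = 8 \left(5 + 0\right) = 8 \cdot 5 = 40$)
$E{\left(\frac{-5 - 1}{D + 9} \right)} s - 91 = \left(\frac{5}{13} - \frac{\left(-5 - 1\right) \frac{1}{-7 + 9}}{13}\right) 40 - 91 = \left(\frac{5}{13} - \frac{\left(-6\right) \frac{1}{2}}{13}\right) 40 - 91 = \left(\frac{5}{13} - - \frac{3}{13}\right) 40 - 91 = \left(\frac{5}{13} + \frac{3}{13}\right) 40 - 91 = \frac{8}{13} \cdot 40 - 91 = \frac{320}{13} - 91 = - \frac{863}{13}$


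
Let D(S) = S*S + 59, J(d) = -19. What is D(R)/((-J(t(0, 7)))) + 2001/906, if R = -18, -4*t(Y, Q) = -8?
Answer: 128339/5738 ≈ 22.367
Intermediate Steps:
t(Y, Q) = 2 (t(Y, Q) = -¼*(-8) = 2)
D(S) = 59 + S² (D(S) = S² + 59 = 59 + S²)
D(R)/((-J(t(0, 7)))) + 2001/906 = (59 + (-18)²)/((-1*(-19))) + 2001/906 = (59 + 324)/19 + 2001*(1/906) = 383*(1/19) + 667/302 = 383/19 + 667/302 = 128339/5738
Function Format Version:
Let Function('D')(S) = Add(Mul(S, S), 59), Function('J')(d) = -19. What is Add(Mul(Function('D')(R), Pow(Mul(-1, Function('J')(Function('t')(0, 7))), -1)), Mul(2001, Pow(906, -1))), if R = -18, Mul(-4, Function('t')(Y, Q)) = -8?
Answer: Rational(128339, 5738) ≈ 22.367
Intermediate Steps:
Function('t')(Y, Q) = 2 (Function('t')(Y, Q) = Mul(Rational(-1, 4), -8) = 2)
Function('D')(S) = Add(59, Pow(S, 2)) (Function('D')(S) = Add(Pow(S, 2), 59) = Add(59, Pow(S, 2)))
Add(Mul(Function('D')(R), Pow(Mul(-1, Function('J')(Function('t')(0, 7))), -1)), Mul(2001, Pow(906, -1))) = Add(Mul(Add(59, Pow(-18, 2)), Pow(Mul(-1, -19), -1)), Mul(2001, Pow(906, -1))) = Add(Mul(Add(59, 324), Pow(19, -1)), Mul(2001, Rational(1, 906))) = Add(Mul(383, Rational(1, 19)), Rational(667, 302)) = Add(Rational(383, 19), Rational(667, 302)) = Rational(128339, 5738)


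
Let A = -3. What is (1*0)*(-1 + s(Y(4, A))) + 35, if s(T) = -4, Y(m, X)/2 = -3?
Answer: 35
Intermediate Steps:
Y(m, X) = -6 (Y(m, X) = 2*(-3) = -6)
(1*0)*(-1 + s(Y(4, A))) + 35 = (1*0)*(-1 - 4) + 35 = 0*(-5) + 35 = 0 + 35 = 35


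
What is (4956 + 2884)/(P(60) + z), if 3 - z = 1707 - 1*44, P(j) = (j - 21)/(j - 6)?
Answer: -141120/29867 ≈ -4.7249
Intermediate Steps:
P(j) = (-21 + j)/(-6 + j)
z = -1660 (z = 3 - (1707 - 1*44) = 3 - (1707 - 44) = 3 - 1*1663 = 3 - 1663 = -1660)
(4956 + 2884)/(P(60) + z) = (4956 + 2884)/((-21 + 60)/(-6 + 60) - 1660) = 7840/(39/54 - 1660) = 7840/((1/54)*39 - 1660) = 7840/(13/18 - 1660) = 7840/(-29867/18) = 7840*(-18/29867) = -141120/29867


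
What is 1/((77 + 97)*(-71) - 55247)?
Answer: -1/67601 ≈ -1.4793e-5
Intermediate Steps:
1/((77 + 97)*(-71) - 55247) = 1/(174*(-71) - 55247) = 1/(-12354 - 55247) = 1/(-67601) = -1/67601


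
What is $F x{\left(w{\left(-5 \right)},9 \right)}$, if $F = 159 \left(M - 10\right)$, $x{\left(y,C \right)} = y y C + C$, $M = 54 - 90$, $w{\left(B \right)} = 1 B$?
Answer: $-1711476$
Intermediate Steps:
$w{\left(B \right)} = B$
$M = -36$ ($M = 54 - 90 = -36$)
$x{\left(y,C \right)} = C + C y^{2}$ ($x{\left(y,C \right)} = y^{2} C + C = C y^{2} + C = C + C y^{2}$)
$F = -7314$ ($F = 159 \left(-36 - 10\right) = 159 \left(-46\right) = -7314$)
$F x{\left(w{\left(-5 \right)},9 \right)} = - 7314 \cdot 9 \left(1 + \left(-5\right)^{2}\right) = - 7314 \cdot 9 \left(1 + 25\right) = - 7314 \cdot 9 \cdot 26 = \left(-7314\right) 234 = -1711476$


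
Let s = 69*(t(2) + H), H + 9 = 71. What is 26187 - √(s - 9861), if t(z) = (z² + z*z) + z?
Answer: 26187 - I*√4893 ≈ 26187.0 - 69.95*I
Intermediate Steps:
H = 62 (H = -9 + 71 = 62)
t(z) = z + 2*z² (t(z) = (z² + z²) + z = 2*z² + z = z + 2*z²)
s = 4968 (s = 69*(2*(1 + 2*2) + 62) = 69*(2*(1 + 4) + 62) = 69*(2*5 + 62) = 69*(10 + 62) = 69*72 = 4968)
26187 - √(s - 9861) = 26187 - √(4968 - 9861) = 26187 - √(-4893) = 26187 - I*√4893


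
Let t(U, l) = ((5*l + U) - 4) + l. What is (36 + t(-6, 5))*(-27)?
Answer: -1512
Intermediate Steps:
t(U, l) = -4 + U + 6*l (t(U, l) = ((U + 5*l) - 4) + l = (-4 + U + 5*l) + l = -4 + U + 6*l)
(36 + t(-6, 5))*(-27) = (36 + (-4 - 6 + 6*5))*(-27) = (36 + (-4 - 6 + 30))*(-27) = (36 + 20)*(-27) = 56*(-27) = -1512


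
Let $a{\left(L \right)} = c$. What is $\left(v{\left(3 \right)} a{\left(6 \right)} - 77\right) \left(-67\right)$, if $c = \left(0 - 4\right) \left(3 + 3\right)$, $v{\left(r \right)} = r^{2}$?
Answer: $19631$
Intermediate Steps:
$c = -24$ ($c = \left(-4\right) 6 = -24$)
$a{\left(L \right)} = -24$
$\left(v{\left(3 \right)} a{\left(6 \right)} - 77\right) \left(-67\right) = \left(3^{2} \left(-24\right) - 77\right) \left(-67\right) = \left(9 \left(-24\right) - 77\right) \left(-67\right) = \left(-216 - 77\right) \left(-67\right) = \left(-293\right) \left(-67\right) = 19631$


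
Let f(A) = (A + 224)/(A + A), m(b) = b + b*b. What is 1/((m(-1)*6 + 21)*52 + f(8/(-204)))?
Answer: -2/3527 ≈ -0.00056705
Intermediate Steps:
m(b) = b + b²
f(A) = (224 + A)/(2*A) (f(A) = (224 + A)/((2*A)) = (224 + A)*(1/(2*A)) = (224 + A)/(2*A))
1/((m(-1)*6 + 21)*52 + f(8/(-204))) = 1/((-(1 - 1)*6 + 21)*52 + (224 + 8/(-204))/(2*((8/(-204))))) = 1/((-1*0*6 + 21)*52 + (224 + 8*(-1/204))/(2*((8*(-1/204))))) = 1/((0*6 + 21)*52 + (224 - 2/51)/(2*(-2/51))) = 1/((0 + 21)*52 + (½)*(-51/2)*(11422/51)) = 1/(21*52 - 5711/2) = 1/(1092 - 5711/2) = 1/(-3527/2) = -2/3527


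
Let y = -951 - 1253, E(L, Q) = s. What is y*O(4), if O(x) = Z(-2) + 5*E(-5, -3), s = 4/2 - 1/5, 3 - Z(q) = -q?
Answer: -22040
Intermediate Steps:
Z(q) = 3 + q (Z(q) = 3 - (-1)*q = 3 + q)
s = 9/5 (s = 4*(1/2) - 1*1/5 = 2 - 1/5 = 9/5 ≈ 1.8000)
E(L, Q) = 9/5
O(x) = 10 (O(x) = (3 - 2) + 5*(9/5) = 1 + 9 = 10)
y = -2204
y*O(4) = -2204*10 = -22040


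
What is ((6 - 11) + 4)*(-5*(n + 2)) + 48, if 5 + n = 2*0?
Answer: 33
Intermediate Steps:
n = -5 (n = -5 + 2*0 = -5 + 0 = -5)
((6 - 11) + 4)*(-5*(n + 2)) + 48 = ((6 - 11) + 4)*(-5*(-5 + 2)) + 48 = (-5 + 4)*(-5*(-3)) + 48 = -1*15 + 48 = -15 + 48 = 33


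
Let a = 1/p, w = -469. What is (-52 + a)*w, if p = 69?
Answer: 1682303/69 ≈ 24381.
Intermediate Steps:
a = 1/69 ≈ 0.014493
(-52 + a)*w = (-52 + 1/69)*(-469) = -3587/69*(-469) = 1682303/69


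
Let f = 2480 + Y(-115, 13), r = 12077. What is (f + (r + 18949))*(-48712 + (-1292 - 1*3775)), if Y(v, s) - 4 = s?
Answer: -1802833417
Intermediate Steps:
Y(v, s) = 4 + s
f = 2497 (f = 2480 + (4 + 13) = 2480 + 17 = 2497)
(f + (r + 18949))*(-48712 + (-1292 - 1*3775)) = (2497 + (12077 + 18949))*(-48712 + (-1292 - 1*3775)) = (2497 + 31026)*(-48712 + (-1292 - 3775)) = 33523*(-48712 - 5067) = 33523*(-53779) = -1802833417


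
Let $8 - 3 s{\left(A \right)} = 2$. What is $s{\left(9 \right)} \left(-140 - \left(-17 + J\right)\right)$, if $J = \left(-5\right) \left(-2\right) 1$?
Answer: $-266$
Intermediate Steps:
$s{\left(A \right)} = 2$ ($s{\left(A \right)} = \frac{8}{3} - \frac{2}{3} = 2$)
$J = 10$ ($J = 10 \cdot 1 = 10$)
$s{\left(9 \right)} \left(-140 - \left(-17 + J\right)\right) = 2 \left(-140 + \left(17 - 10\right)\right) = 2 \left(-140 + 7\right) = 2 \left(-133\right) = -266$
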